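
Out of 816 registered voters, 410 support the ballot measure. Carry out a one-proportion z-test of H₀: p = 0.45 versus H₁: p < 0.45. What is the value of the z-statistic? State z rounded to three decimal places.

z = 3.012

Sample proportion p̂ = 410/816 = 0.50245.
Under H₀, SE = √(p₀(1−p₀)/n) = √(0.45·0.55/816) = √0.000303309 = 0.017416.
z = (0.50245 − 0.45)/0.017416 = 0.05245/0.017416 = 3.012.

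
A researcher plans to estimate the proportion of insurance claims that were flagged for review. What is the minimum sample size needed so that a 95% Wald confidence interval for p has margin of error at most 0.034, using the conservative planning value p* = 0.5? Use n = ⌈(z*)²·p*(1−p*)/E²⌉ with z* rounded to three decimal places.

The 95% critical value is z* = 1.960.
p*(1−p*) = 0.50·0.50 = 0.2500.
(z*)²·p*(1−p*)/E² = 3.841600·0.2500/0.001156 = 830.796.
⌈830.796⌉ = 831.

n = 831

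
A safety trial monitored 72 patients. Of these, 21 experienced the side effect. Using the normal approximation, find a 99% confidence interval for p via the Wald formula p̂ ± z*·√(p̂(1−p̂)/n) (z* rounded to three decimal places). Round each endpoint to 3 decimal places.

Sample proportion p̂ = 21/72 = 0.29167.
Standard error of p̂: √(0.206597/72) = √0.002869406 = 0.053567.
z* = 2.576 at the 99% level.
Margin = 2.576·0.053567 = 0.13799.
Interval: 0.29167 ± 0.13799 → (0.154, 0.430).

(0.154, 0.430)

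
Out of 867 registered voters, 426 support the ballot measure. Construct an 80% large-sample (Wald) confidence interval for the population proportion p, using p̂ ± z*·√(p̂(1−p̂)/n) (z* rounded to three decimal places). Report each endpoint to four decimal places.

(0.4696, 0.5131)

p̂ = 426/867 = 0.49135.
Standard error of p̂: √(0.249925/867) = √0.000288264 = 0.016978.
z* = 1.282 at the 80% level.
Margin of error: 1.282 × 0.016978 = 0.02177.
So the interval runs from 0.4696 to 0.5131.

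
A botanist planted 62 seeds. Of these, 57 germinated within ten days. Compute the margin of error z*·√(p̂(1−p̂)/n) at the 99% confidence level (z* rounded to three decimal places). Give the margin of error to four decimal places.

ME = 0.0891

p̂ = 57/62 = 0.91935.
SE = √(p̂(1−p̂)/n) = √(0.074142/62) = 0.034581.
For 99% confidence, z* = 2.576.
Margin of error = z*·SE = 2.576 × 0.034581 = 0.0891.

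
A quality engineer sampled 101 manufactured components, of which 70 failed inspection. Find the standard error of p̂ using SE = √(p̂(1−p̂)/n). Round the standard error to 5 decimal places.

Sample proportion p̂ = 70/101 = 0.69307.
p̂(1−p̂) = 0.69307·0.30693 = 0.212724.
Dividing by n and taking the root: √0.002106178 = 0.04589.

SE = 0.04589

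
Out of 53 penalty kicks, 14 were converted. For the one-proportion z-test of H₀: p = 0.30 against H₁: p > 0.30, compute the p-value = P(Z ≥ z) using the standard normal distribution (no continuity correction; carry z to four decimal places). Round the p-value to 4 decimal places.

p-value = 0.7155

With x = 14 successes in n = 53, p̂ = 0.26415.
Under H₀, SE = √(p₀(1−p₀)/n) = √(0.30·0.70/53) = √0.003962264 = 0.062947.
z = (p̂ − p₀)/SE = (14/53 − 0.30)/0.062947 ≈ -0.5695.
From the standard normal, P(Z ≥ z) = 0.7155.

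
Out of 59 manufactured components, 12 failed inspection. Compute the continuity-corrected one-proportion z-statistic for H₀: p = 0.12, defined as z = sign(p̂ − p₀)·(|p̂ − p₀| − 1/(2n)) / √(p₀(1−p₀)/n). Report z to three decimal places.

z = 1.771

p̂ = 12/59 = 0.20339. p̂ − p₀ = 0.083390.
1/(2n) = 0.008475.
Corrected numerator: |0.083390| − 0.008475 = 0.074915.
Under H₀, SE = √(p₀(1−p₀)/n) = √(0.12·0.88/59) = √0.001789831 = 0.042306.
z = (+)0.074915/0.042306 = 1.771.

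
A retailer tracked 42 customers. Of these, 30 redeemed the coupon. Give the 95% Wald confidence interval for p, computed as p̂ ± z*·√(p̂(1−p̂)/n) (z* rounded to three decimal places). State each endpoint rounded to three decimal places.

The sample proportion is 30/42 = 0.71429.
SE(p̂) = √(0.71429·0.28571/42) = 0.069707.
z* = 1.960 at the 95% level.
Margin = 1.960·0.069707 = 0.13663.
So the interval runs from 0.578 to 0.851.

(0.578, 0.851)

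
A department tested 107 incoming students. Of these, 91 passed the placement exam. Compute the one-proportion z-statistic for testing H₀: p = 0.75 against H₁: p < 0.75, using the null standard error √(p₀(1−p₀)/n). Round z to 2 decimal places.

z = 2.40

With x = 91 successes in n = 107, p̂ = 0.85047.
Null standard error: √(0.75·0.25/107) = √0.001752336 = 0.041861.
z = (0.85047 − 0.75)/0.041861 = 0.10047/0.041861 = 2.40.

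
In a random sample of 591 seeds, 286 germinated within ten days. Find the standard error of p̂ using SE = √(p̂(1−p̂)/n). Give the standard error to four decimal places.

The sample proportion is 286/591 = 0.48393.
p̂(1−p̂) = 0.48393·0.51607 = 0.249742.
SE = √(0.249742/591) = 0.0206.

SE = 0.0206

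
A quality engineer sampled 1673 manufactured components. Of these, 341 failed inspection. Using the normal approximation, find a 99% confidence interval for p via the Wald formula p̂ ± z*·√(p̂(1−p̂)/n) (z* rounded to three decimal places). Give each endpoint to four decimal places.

The sample proportion is 341/1673 = 0.20383.
SE = √(p̂(1−p̂)/n) = √(0.162281/1673) = 0.009849.
z* = 2.576 at the 99% level.
Margin of error: 2.576 × 0.009849 = 0.02537.
CI: 0.20383 ± 0.02537 = (0.1785, 0.2292).

(0.1785, 0.2292)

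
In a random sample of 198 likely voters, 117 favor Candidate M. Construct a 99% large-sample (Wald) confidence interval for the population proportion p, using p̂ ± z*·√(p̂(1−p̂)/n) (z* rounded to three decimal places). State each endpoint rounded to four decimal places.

Sample proportion p̂ = 117/198 = 0.59091.
SE(p̂) = √(0.59091·0.40909/198) = 0.034941.
z* = 2.576 at the 99% level.
Margin = 2.576·0.034941 = 0.09001.
So the interval runs from 0.5009 to 0.6809.

(0.5009, 0.6809)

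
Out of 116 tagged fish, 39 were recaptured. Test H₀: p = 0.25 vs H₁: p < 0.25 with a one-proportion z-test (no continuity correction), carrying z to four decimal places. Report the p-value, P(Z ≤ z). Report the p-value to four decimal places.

p-value = 0.9840

p̂ = 39/116 = 0.33621.
Under H₀, SE = √(p₀(1−p₀)/n) = √(0.25·0.75/116) = √0.001616379 = 0.040204.
Test statistic (full precision, shown to 4 dp): z = (39/116 − 0.25)/SE₀ ≈ 2.1442.
p-value = P(Z ≤ z) with z = 2.1442 → 0.9840.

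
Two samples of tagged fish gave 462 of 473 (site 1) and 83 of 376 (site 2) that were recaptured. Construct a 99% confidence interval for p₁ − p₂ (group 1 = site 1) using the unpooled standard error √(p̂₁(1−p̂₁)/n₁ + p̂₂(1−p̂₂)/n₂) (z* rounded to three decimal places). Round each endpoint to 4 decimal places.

p̂₁ = 0.97674, p̂₂ = 0.22074, so the observed difference is 0.75600.
SE = √(0.000048023 + 0.000457491) = √0.000505514 = 0.022484.
z* = 2.576 at the 99% level. Margin = 2.576·0.022484 = 0.05792.
CI: 0.75600 ± 0.05792 = (0.6981, 0.8139).

(0.6981, 0.8139)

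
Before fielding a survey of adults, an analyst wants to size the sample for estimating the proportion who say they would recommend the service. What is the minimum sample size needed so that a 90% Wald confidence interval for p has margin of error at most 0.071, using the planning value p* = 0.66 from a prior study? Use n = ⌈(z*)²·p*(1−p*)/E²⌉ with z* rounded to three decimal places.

z* = 1.645 at the 90% level.
p*(1−p*) = 0.2244.
(z*)²·p*(1−p*)/E² = 2.706025·0.2244/0.005041 = 120.459.
⌈120.459⌉ = 121.

n = 121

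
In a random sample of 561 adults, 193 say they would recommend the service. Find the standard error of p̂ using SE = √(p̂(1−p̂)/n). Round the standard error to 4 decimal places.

The sample proportion is 193/561 = 0.34403.
p̂(1−p̂) = 0.34403·0.65597 = 0.225673.
SE = √(0.225673/561) = √0.000402269 = 0.0201.

SE = 0.0201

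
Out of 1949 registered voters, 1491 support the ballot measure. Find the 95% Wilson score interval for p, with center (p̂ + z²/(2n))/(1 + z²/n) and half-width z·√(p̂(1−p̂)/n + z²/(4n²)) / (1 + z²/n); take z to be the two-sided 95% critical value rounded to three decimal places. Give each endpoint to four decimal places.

(0.7457, 0.7833)

Here p̂ = 1491/1949 = 0.76501 and z = 1.960 (z² = 3.841600).
1 + z²/n = 1.001971.
Adjusted center: (0.76501 + z²/(2n))/1.001971 = 0.76449.
Radicand: p̂(1−p̂)/n + z²/(4n²) = 0.000092238 + 0.000000253 = 0.000092491.
Half-width = 1.960·√0.000092491/1.001971 = 0.01881.
CI: 0.76449 ± 0.01881 = (0.7457, 0.7833).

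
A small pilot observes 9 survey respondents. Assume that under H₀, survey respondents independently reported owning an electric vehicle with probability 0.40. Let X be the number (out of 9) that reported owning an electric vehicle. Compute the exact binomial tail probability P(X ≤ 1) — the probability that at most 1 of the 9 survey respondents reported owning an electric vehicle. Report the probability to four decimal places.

X ~ Binomial(n=9, p=0.40).
P(X ≤ 1) = C(9,0)·0.40^0·0.60^9 + C(9,1)·0.40^1·0.60^8.
= 0.010078 + 0.060466 = 0.0705.

P = 0.0705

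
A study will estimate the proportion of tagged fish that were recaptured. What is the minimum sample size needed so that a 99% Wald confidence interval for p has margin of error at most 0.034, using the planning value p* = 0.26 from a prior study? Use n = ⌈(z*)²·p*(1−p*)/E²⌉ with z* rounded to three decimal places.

For 99% confidence, z* = 2.576.
p*(1−p*) = 0.26·0.74 = 0.1924.
Required n before rounding: 6.635776 × 0.1924 / 0.034² = 1104.432.
⌈1104.432⌉ = 1105.

n = 1105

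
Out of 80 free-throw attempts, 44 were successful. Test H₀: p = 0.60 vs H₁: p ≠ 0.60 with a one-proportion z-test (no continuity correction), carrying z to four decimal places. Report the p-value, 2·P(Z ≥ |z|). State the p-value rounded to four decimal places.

p-value = 0.3613

The sample proportion is 44/80 = 0.55000.
Under H₀, SE = √(p₀(1−p₀)/n) = √(0.60·0.40/80) = √0.003000000 = 0.054772.
Test statistic (full precision, shown to 4 dp): z = (44/80 − 0.60)/SE₀ ≈ -0.9129.
From the standard normal, 2·P(Z ≥ |z|) = 0.3613.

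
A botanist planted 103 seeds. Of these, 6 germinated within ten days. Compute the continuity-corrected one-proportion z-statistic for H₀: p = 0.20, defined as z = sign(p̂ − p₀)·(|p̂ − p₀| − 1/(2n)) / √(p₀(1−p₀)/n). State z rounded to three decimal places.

The sample proportion is 6/103 = 0.05825. p̂ − p₀ = -0.141748.
1/(2n) = 0.004854.
Corrected numerator: |-0.141748| − 0.004854 = 0.136894.
Under H₀, SE = √(p₀(1−p₀)/n) = √(0.20·0.80/103) = √0.001553398 = 0.039413.
z = (−)0.136894/0.039413 = -3.473.

z = -3.473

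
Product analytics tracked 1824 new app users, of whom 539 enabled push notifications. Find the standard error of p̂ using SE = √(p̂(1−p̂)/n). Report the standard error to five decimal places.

SE = 0.01068

Sample proportion p̂ = 539/1824 = 0.29550.
p̂(1−p̂) = 0.208180.
SE = √(0.208180/1824) = 0.01068.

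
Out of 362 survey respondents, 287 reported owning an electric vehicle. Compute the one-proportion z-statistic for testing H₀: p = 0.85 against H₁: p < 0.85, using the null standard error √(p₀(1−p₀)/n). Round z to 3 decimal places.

z = -3.047

Sample proportion p̂ = 287/362 = 0.79282.
SE₀ = √(0.85·0.15/362) = 0.018767.
z = (0.79282 − 0.85)/0.018767 = -0.05718/0.018767 = -3.047.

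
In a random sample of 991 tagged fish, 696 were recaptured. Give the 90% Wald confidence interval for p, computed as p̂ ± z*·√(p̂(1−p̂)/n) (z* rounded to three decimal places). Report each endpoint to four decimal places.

(0.6784, 0.7262)

p̂ = 696/991 = 0.70232.
Standard error of p̂: √(0.209066/991) = √0.000210965 = 0.014525.
z* = 1.645 at the 90% level.
Margin = 1.645·0.014525 = 0.02389.
So the interval runs from 0.6784 to 0.7262.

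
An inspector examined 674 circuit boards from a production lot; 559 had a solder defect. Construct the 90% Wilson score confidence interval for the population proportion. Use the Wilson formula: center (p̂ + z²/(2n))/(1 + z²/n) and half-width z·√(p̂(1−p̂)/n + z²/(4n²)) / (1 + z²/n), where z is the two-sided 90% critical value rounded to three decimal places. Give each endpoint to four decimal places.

p̂ = 559/674 = 0.82938; z = 1.645, so z² = 2.706025.
Denominator 1 + z²/n = 1 + 2.706025/674 = 1.004015.
Center = (0.82938 + 0.002007)/1.004015 = 0.82806.
Radicand: p̂(1−p̂)/n + z²/(4n²) = 0.000209957 + 0.000001489 = 0.000211446.
Half-width = 1.645·√0.000211446/1.004015 = 0.02382.
Interval: 0.82806 ± 0.02382 → (0.8042, 0.8519).

(0.8042, 0.8519)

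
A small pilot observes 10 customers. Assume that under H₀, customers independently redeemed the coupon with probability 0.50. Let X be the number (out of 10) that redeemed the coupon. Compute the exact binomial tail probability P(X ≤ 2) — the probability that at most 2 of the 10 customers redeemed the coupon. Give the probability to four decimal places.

X is binomial with n = 10 and p = 0.50.
P(X ≤ 2) = C(10,0)·0.50^0·0.50^10 + C(10,1)·0.50^1·0.50^9 + C(10,2)·0.50^2·0.50^8.
= 0.000977 + 0.009766 + 0.043945 = 0.0547.

P = 0.0547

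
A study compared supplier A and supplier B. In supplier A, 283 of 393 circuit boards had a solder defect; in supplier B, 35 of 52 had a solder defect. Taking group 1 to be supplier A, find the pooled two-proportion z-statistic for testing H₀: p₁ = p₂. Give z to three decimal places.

p̂₁ = 283/393 = 0.72010, p̂₂ = 35/52 = 0.67308.
Pooled p̂ = (283+35)/(393+52) = 318/445 = 0.71461.
SE = √[p̂(1−p̂)(1/n₁+1/n₂)] = √[0.71461·0.28539·(1/393+1/52)] ≈ 0.066640.
z = 0.04702/0.066640 = 0.706.

z = 0.706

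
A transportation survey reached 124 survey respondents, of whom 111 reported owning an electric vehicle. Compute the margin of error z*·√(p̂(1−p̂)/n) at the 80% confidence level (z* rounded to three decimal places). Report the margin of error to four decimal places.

Sample proportion p̂ = 111/124 = 0.89516.
SE(p̂) = √(0.89516·0.10484/124) = 0.027511.
For 80% confidence, z* = 1.282.
ME = 1.282·0.027511 = 0.0353.

ME = 0.0353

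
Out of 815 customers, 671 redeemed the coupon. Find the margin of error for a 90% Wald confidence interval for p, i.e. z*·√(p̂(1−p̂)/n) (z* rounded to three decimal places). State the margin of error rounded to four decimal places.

p̂ = 671/815 = 0.82331.
SE(p̂) = √(0.82331·0.17669/815) = 0.013360.
z* = 1.645 at the 90% level.
Margin of error = z*·SE = 1.645 × 0.013360 = 0.0220.

ME = 0.0220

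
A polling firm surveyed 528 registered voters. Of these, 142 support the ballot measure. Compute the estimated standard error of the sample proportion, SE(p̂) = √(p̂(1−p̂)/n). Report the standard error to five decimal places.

Sample proportion p̂ = 142/528 = 0.26894.
p̂(1−p̂) = 0.26894·0.73106 = 0.196611.
SE = √(0.196611/528) = 0.01930.

SE = 0.01930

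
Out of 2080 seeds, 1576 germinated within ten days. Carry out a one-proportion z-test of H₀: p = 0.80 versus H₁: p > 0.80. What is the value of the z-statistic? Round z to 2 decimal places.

Sample proportion p̂ = 1576/2080 = 0.75769.
Null standard error: √(0.80·0.20/2080) = √0.000076923 = 0.008771.
z = (0.75769 − 0.80)/0.008771 = -0.04231/0.008771 = -4.82.

z = -4.82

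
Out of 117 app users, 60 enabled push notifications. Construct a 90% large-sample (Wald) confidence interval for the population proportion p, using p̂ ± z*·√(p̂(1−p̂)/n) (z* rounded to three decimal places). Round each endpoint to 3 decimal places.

(0.437, 0.589)

The sample proportion is 60/117 = 0.51282.
Standard error of p̂: √(0.249836/117) = √0.002135347 = 0.046210.
z* = 1.645 at the 90% level.
Margin of error: 1.645 × 0.046210 = 0.07602.
So the interval runs from 0.437 to 0.589.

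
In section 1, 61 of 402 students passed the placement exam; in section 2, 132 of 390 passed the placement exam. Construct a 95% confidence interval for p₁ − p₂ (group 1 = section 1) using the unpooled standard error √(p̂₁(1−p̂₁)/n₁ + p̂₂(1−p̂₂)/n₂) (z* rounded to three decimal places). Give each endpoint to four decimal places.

p̂₁ = 61/402 = 0.15174, p̂₂ = 132/390 = 0.33846; p̂₁ − p̂₂ = -0.18672.
SE = √(0.000320189 + 0.000574116) = √0.000894305 = 0.029905.
For 95% confidence, z* = 1.960. Margin = 1.960·0.029905 = 0.05861.
CI: -0.18672 ± 0.05861 = (-0.2453, -0.1281).

(-0.2453, -0.1281)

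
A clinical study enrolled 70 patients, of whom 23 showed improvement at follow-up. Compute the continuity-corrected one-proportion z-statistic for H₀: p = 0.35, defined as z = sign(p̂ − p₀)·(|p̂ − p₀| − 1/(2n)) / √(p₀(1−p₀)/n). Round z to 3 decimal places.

z = -0.251

Sample proportion p̂ = 23/70 = 0.32857. p̂ − p₀ = -0.021429.
1/(2n) = 0.007143.
Corrected numerator: |-0.021429| − 0.007143 = 0.014286.
Null standard error: √(0.35·0.65/70) = √0.003250000 = 0.057009.
z = (−)0.014286/0.057009 = -0.251.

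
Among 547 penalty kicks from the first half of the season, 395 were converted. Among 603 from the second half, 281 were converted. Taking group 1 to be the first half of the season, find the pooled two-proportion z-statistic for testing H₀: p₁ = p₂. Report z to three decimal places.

z = 8.812

Sample proportions: p̂₁ = 395/547 = 0.72212 and p̂₂ = 281/603 = 0.46600.
Pooled p̂ = (395+281)/(547+603) = 676/1150 = 0.58783.
SE = √[p̂(1−p̂)(1/n₁+1/n₂)] = √[0.58783·0.41217·(1/547+1/603)] ≈ 0.029064.
z = (p̂₁ − p̂₂)/SE = (0.72212 − 0.46600)/0.029064 = 0.25612/0.029064 = 8.812.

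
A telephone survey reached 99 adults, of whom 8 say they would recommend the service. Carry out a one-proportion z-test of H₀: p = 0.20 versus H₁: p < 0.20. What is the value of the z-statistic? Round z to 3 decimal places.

p̂ = 8/99 = 0.08081.
SE₀ = √(0.20·0.80/99) = 0.040202.
Test statistic: z = -0.11919/0.040202 = -2.965.

z = -2.965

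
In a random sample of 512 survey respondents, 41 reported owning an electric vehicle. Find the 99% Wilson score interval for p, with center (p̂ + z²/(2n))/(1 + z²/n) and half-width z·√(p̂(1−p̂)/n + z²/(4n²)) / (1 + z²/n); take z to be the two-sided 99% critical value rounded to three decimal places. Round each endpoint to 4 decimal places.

p̂ = 41/512 = 0.08008; z = 2.576, so z² = 6.635776.
Denominator 1 + z²/n = 1 + 6.635776/512 = 1.012960.
Adjusted center: (0.08008 + z²/(2n))/1.012960 = 0.08545.
Radicand: p̂(1−p̂)/n + z²/(4n²) = 0.000143878 + 0.000006328 = 0.000150206.
Half-width = z·√(radicand)/denom = 2.576·0.012256/1.012960 = 0.03117.
So the interval runs from 0.0543 to 0.1166.

(0.0543, 0.1166)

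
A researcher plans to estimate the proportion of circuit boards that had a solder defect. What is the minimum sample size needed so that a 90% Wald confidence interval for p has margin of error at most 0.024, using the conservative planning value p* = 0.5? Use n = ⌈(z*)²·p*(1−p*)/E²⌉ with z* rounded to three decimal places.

z* = 1.645 at the 90% level.
p*(1−p*) = 0.50·0.50 = 0.2500.
Required n before rounding: 2.706025 × 0.2500 / 0.024² = 1174.490.
⌈1174.490⌉ = 1175.

n = 1175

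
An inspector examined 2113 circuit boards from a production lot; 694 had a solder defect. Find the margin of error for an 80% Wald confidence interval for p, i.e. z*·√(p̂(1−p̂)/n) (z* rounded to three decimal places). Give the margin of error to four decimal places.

The sample proportion is 694/2113 = 0.32844.
SE = √(p̂(1−p̂)/n) = √(0.220568/2113) = 0.010217.
z* = 1.282 at the 80% level.
Margin of error = z*·SE = 1.282 × 0.010217 = 0.0131.

ME = 0.0131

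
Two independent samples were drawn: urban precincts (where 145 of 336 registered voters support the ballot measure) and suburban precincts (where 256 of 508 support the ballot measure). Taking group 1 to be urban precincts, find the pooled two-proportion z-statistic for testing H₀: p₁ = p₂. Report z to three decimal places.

z = -2.061

p̂₁ = 145/336 = 0.43155, p̂₂ = 256/508 = 0.50394.
Pooling: p̂ = 401/844 = 0.47512.
Pooled SE = √[0.2493809·0.00494469] ≈ 0.035116.
z = -0.07239/0.035116 = -2.061.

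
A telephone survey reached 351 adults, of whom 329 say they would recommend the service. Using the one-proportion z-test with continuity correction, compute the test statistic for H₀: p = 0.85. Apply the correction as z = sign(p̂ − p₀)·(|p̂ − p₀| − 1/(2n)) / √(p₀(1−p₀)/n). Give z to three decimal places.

z = 4.507

Sample proportion p̂ = 329/351 = 0.93732. p̂ − p₀ = 0.087322.
1/(2n) = 0.001425.
Corrected numerator: |0.087322| − 0.001425 = 0.085897.
SE₀ = √(0.85·0.15/351) = 0.019059.
z = +0.085897/0.019059 = 4.507.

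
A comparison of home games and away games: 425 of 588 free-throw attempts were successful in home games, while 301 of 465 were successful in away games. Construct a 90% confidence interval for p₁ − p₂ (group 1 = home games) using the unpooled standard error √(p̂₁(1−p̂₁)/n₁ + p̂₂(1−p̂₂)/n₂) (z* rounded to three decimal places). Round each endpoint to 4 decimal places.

p̂₁ = 0.72279, p̂₂ = 0.64731, so the observed difference is 0.07548.
Unpooled SE = √(p̂₁(1−p̂₁)/n₁ + p̂₂(1−p̂₂)/n₂) = √(0.000340757 + 0.000490966) = 0.028840.
For 90% confidence, z* = 1.645. Margin of error = 0.04744.
CI: 0.07548 ± 0.04744 = (0.0280, 0.1229).

(0.0280, 0.1229)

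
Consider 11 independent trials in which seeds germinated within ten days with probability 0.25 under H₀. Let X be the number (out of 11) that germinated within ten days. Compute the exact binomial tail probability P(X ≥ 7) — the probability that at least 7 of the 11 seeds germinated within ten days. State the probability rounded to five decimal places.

X is binomial with n = 11 and p = 0.25.
P(X ≥ 7) = Σ_{j=7}^{11} C(11,j)·0.25^j·0.75^{11−j}.
= 0.006373 + 0.001062 + 0.000118 + 0.000008 + 0.000000 = 0.00756.

P = 0.00756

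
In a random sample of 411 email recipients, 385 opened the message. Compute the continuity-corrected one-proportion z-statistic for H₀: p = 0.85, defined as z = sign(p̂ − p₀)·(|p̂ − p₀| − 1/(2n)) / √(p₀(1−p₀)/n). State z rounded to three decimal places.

z = 4.856

Sample proportion p̂ = 385/411 = 0.93674. p̂ − p₀ = 0.086740.
1/(2n) = 0.001217.
Corrected numerator: |0.086740| − 0.001217 = 0.085523.
Under H₀, SE = √(p₀(1−p₀)/n) = √(0.85·0.15/411) = √0.000310219 = 0.017613.
z = (+)0.085523/0.017613 = 4.856.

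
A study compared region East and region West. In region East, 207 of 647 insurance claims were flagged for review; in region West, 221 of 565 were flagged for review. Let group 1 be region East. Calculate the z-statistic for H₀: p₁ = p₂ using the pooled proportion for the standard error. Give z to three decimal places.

Sample proportions: p̂₁ = 207/647 = 0.31994 and p̂₂ = 221/565 = 0.39115.
Pooled p̂ = (207+221)/(647+565) = 428/1212 = 0.35314.
SE = √[p̂(1−p̂)(1/n₁+1/n₂)] = √[0.35314·0.64686·(1/647+1/565)] ≈ 0.027520.
z = -0.07121/0.027520 = -2.588.

z = -2.588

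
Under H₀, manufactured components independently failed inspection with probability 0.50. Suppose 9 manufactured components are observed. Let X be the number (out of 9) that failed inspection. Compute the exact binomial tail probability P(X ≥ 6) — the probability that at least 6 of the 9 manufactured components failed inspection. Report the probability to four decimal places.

X ~ Binomial(n=9, p=0.50).
P(X ≥ 6) = C(9,6)·0.50^6·0.50^3 + C(9,7)·0.50^7·0.50^2 + C(9,8)·0.50^8·0.50^1 + C(9,9)·0.50^9·0.50^0.
= 0.164062 + 0.070312 + 0.017578 + 0.001953 = 0.2539.

P = 0.2539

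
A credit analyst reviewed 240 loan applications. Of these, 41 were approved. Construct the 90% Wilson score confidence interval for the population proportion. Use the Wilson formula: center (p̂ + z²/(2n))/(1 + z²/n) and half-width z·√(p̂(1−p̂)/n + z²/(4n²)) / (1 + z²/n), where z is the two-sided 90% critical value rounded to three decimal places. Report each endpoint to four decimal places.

Here p̂ = 41/240 = 0.17083 and z = 1.645 (z² = 2.706025).
1 + z²/n = 1.011275.
Center = (0.17083 + 0.005638)/1.011275 = 0.17450.
Radicand: p̂(1−p̂)/n + z²/(4n²) = 0.000590205 + 0.000011745 = 0.000601950.
Half-width = z·√(radicand)/denom = 1.645·0.024535/1.011275 = 0.03991.
So the interval runs from 0.1346 to 0.2144.

(0.1346, 0.2144)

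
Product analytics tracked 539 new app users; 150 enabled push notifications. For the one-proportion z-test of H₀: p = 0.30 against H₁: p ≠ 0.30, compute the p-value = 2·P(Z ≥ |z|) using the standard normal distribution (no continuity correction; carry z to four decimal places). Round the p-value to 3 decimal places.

p-value = 0.271

p̂ = 150/539 = 0.27829.
Null standard error: √(0.30·0.70/539) = √0.000389610 = 0.019739.
Test statistic (full precision, shown to 4 dp): z = (150/539 − 0.30)/SE₀ ≈ -1.0997.
From the standard normal, 2·P(Z ≥ |z|) = 0.271.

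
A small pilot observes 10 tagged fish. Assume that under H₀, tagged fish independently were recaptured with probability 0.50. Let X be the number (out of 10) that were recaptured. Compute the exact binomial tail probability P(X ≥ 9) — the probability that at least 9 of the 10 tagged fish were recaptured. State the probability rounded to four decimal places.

X is binomial with n = 10 and p = 0.50.
P(X ≥ 9) = C(10,9)·0.50^9·0.50^1 + C(10,10)·0.50^10·0.50^0.
= 0.009766 + 0.000977 = 0.0107.

P = 0.0107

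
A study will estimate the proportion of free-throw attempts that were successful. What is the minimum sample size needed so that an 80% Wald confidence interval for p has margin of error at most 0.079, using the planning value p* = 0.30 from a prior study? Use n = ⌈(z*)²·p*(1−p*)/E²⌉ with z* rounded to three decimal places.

n = 56

For 80% confidence, z* = 1.282.
p*(1−p*) = 0.2100.
(z*)²·p*(1−p*)/E² = 1.643524·0.2100/0.006241 = 55.302.
Rounding up, n = 56.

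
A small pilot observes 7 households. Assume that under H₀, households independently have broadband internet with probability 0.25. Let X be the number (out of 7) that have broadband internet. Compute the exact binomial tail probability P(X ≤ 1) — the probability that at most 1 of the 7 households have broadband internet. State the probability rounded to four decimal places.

P = 0.4449

X ~ Binomial(n=7, p=0.25).
P(X ≤ 1) = C(7,0)·0.25^0·0.75^7 + C(7,1)·0.25^1·0.75^6.
= 0.133484 + 0.311462 = 0.4449.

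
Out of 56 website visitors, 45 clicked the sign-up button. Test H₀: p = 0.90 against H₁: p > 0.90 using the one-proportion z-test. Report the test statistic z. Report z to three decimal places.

z = -2.405

Sample proportion p̂ = 45/56 = 0.80357.
Null standard error: √(0.90·0.10/56) = √0.001607143 = 0.040089.
z = (0.80357 − 0.90)/0.040089 = -0.09643/0.040089 = -2.405.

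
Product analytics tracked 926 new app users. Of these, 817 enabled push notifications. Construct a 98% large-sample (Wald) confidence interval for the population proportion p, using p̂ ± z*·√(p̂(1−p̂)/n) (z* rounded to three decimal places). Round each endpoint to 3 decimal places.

(0.858, 0.907)

Sample proportion p̂ = 817/926 = 0.88229.
Standard error of p̂: √(0.103855/926) = √0.000112154 = 0.010590.
The 98% critical value is z* = 2.326.
Margin of error: 2.326 × 0.010590 = 0.02463.
Interval: 0.88229 ± 0.02463 → (0.858, 0.907).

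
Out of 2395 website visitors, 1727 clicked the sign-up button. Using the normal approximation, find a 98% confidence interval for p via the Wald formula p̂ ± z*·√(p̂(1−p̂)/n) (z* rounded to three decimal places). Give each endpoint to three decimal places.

With x = 1727 successes in n = 2395, p̂ = 0.72109.
Standard error of p̂: √(0.201121/2395) = √0.000083975 = 0.009164.
The 98% critical value is z* = 2.326.
Margin = 2.326·0.009164 = 0.02132.
CI: 0.72109 ± 0.02132 = (0.700, 0.742).

(0.700, 0.742)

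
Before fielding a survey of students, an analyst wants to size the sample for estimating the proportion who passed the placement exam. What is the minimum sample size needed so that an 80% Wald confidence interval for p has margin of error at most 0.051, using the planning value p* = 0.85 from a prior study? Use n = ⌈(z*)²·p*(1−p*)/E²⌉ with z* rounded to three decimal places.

z* = 1.282 at the 80% level.
p*(1−p*) = 0.85·0.15 = 0.1275.
Required n before rounding: 1.643524 × 0.1275 / 0.051² = 80.565.
Rounding up, n = 81.

n = 81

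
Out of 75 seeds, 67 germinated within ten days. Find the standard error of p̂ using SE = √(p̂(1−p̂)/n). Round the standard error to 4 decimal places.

SE = 0.0356

With x = 67 successes in n = 75, p̂ = 0.89333.
p̂(1−p̂) = 0.89333·0.10667 = 0.095292.
Dividing by n and taking the root: √0.001270560 = 0.0356.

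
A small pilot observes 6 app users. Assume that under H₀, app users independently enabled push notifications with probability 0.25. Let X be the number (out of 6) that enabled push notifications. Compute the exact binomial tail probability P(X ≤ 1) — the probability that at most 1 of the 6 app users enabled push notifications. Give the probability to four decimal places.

X ~ Binomial(n=6, p=0.25).
P(X ≤ 1) = C(6,0)·0.25^0·0.75^6 + C(6,1)·0.25^1·0.75^5.
= 0.177979 + 0.355957 = 0.5339.

P = 0.5339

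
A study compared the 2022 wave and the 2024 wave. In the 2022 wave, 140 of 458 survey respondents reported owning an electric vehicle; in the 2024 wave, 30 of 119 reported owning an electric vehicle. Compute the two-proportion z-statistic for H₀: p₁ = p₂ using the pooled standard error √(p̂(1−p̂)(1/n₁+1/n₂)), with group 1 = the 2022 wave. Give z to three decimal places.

z = 1.142

p̂₁ = 140/458 = 0.30568, p̂₂ = 30/119 = 0.25210.
Pooled p̂ = (140+30)/(458+119) = 170/577 = 0.29463.
Pooled SE = √[0.2078221·0.01058677] ≈ 0.046906.
z = (p̂₁ − p̂₂)/SE = (0.30568 − 0.25210)/0.046906 = 0.05358/0.046906 = 1.142.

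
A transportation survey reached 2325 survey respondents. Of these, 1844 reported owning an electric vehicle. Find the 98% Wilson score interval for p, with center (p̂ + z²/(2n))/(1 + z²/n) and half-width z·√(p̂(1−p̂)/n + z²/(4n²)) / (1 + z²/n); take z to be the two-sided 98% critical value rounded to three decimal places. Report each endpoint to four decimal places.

p̂ = 1844/2325 = 0.79312; z = 2.326, so z² = 5.410276.
1 + z²/n = 1.002327.
Center = (0.79312 + 0.001164)/1.002327 = 0.79244.
Radicand: p̂(1−p̂)/n + z²/(4n²) = 0.000070573 + 0.000000250 = 0.000070823.
Half-width = z·√(radicand)/denom = 2.326·0.008416/1.002327 = 0.01953.
Interval: 0.79244 ± 0.01953 → (0.7729, 0.8120).

(0.7729, 0.8120)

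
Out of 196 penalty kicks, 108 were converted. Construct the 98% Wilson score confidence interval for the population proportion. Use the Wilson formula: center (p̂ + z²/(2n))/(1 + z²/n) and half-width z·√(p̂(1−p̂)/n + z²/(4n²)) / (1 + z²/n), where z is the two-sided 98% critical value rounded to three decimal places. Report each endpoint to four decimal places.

Here p̂ = 108/196 = 0.55102 and z = 2.326 (z² = 5.410276).
1 + z²/n = 1.027603.
Adjusted center: (0.55102 + z²/(2n))/1.027603 = 0.54965.
Radicand: p̂(1−p̂)/n + z²/(4n²) = 0.001262229 + 0.000035208 = 0.001297437.
Half-width = z·√(radicand)/denom = 2.326·0.036020/1.027603 = 0.08153.
So the interval runs from 0.4681 to 0.6312.

(0.4681, 0.6312)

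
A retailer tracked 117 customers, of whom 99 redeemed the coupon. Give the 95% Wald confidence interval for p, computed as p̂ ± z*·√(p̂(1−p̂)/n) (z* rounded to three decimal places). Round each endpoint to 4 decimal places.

(0.7808, 0.9115)

p̂ = 99/117 = 0.84615.
SE = √(p̂(1−p̂)/n) = √(0.130178/117) = 0.033356.
z* = 1.960 at the 95% level.
Margin of error: 1.960 × 0.033356 = 0.06538.
Interval: 0.84615 ± 0.06538 → (0.7808, 0.9115).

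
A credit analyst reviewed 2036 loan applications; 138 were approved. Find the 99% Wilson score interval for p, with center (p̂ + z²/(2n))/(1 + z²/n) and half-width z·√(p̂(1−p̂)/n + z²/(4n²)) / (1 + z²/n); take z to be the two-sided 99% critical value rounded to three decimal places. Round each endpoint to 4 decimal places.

(0.0548, 0.0836)

p̂ = 138/2036 = 0.06778; z = 2.576, so z² = 6.635776.
1 + z²/n = 1.003259.
Adjusted center: (0.06778 + z²/(2n))/1.003259 = 0.06918.
Radicand: p̂(1−p̂)/n + z²/(4n²) = 0.000031034 + 0.000000400 = 0.000031434.
Half-width = 2.576·√0.000031434/1.003259 = 0.01440.
CI: 0.06918 ± 0.01440 = (0.0548, 0.0836).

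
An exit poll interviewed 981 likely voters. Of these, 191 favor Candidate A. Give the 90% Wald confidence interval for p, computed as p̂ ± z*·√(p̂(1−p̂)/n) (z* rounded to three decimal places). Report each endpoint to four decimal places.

(0.1739, 0.2155)

p̂ = 191/981 = 0.19470.
SE = √(p̂(1−p̂)/n) = √(0.156791/981) = 0.012642.
z* = 1.645 at the 90% level.
Margin = 1.645·0.012642 = 0.02080.
Interval: 0.19470 ± 0.02080 → (0.1739, 0.2155).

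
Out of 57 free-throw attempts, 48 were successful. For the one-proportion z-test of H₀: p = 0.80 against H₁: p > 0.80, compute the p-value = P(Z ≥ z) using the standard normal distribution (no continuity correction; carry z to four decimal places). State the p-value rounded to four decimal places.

Sample proportion p̂ = 48/57 = 0.84211.
Under H₀, SE = √(p₀(1−p₀)/n) = √(0.80·0.20/57) = √0.002807018 = 0.052981.
z = (p̂ − p₀)/SE = (48/57 − 0.80)/0.052981 ≈ 0.7947.
p-value = P(Z ≥ z) with z = 0.7947 → 0.2134.

p-value = 0.2134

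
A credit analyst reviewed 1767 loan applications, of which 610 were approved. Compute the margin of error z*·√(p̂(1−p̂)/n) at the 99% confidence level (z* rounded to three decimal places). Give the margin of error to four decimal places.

ME = 0.0291

p̂ = 610/1767 = 0.34522.
SE(p̂) = √(0.34522·0.65478/1767) = 0.011310.
The 99% critical value is z* = 2.576.
ME = 2.576·0.011310 = 0.0291.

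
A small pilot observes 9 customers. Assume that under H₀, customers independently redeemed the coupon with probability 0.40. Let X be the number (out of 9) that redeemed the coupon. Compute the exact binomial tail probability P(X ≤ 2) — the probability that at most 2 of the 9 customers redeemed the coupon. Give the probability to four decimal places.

P = 0.2318

X ~ Binomial(n=9, p=0.40).
P(X ≤ 2) = C(9,0)·0.40^0·0.60^9 + C(9,1)·0.40^1·0.60^8 + C(9,2)·0.40^2·0.60^7.
= 0.010078 + 0.060466 + 0.161243 = 0.2318.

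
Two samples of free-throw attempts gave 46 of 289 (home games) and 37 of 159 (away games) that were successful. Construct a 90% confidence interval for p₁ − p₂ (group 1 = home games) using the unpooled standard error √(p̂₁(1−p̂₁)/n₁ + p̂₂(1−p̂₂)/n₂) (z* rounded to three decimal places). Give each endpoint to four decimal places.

p̂₁ = 0.15917, p̂₂ = 0.23270, so the observed difference is -0.07353.
Unpooled SE = √(p̂₁(1−p̂₁)/n₁ + p̂₂(1−p̂₂)/n₂) = √(0.000463096 + 0.001122975) = 0.039826.
The 90% critical value is z* = 1.645. Margin of error = 0.06551.
CI: -0.07353 ± 0.06551 = (-0.1390, -0.0080).

(-0.1390, -0.0080)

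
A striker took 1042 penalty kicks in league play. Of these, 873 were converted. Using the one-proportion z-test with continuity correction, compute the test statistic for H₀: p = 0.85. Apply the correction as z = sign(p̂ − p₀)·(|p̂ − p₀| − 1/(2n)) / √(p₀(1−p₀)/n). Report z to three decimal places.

The sample proportion is 873/1042 = 0.83781. p̂ − p₀ = -0.012188.
Continuity correction 1/(2n) = 1/2084 = 0.000480.
Corrected numerator: |-0.012188| − 0.000480 = 0.011708.
Null standard error: √(0.85·0.15/1042) = √0.000122361 = 0.011062.
z = −0.011708/0.011062 = -1.058.

z = -1.058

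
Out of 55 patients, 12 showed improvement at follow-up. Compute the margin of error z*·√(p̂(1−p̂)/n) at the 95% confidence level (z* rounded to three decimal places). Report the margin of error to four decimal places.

ME = 0.1092

Sample proportion p̂ = 12/55 = 0.21818.
SE = √(p̂(1−p̂)/n) = √(0.170579/55) = 0.055690.
The 95% critical value is z* = 1.960.
ME = 1.960·0.055690 = 0.1092.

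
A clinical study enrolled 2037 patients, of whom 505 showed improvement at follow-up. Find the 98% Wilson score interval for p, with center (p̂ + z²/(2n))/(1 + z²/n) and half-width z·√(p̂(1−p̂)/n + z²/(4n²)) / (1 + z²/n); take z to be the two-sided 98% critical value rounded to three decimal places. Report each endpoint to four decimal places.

Here p̂ = 505/2037 = 0.24791 and z = 2.326 (z² = 5.410276).
Denominator 1 + z²/n = 1 + 5.410276/2037 = 1.002656.
Center = (0.24791 + 0.001328)/1.002656 = 0.24858.
Radicand: p̂(1−p̂)/n + z²/(4n²) = 0.000091533 + 0.000000326 = 0.000091859.
Half-width = 2.326·√0.000091859/1.002656 = 0.02223.
So the interval runs from 0.2263 to 0.2708.

(0.2263, 0.2708)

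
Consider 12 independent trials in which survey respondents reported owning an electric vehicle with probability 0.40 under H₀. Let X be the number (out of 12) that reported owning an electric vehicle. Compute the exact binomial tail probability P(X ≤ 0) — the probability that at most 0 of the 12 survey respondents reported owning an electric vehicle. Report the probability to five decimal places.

X ~ Binomial(n=12, p=0.40).
P(X ≤ 0) = C(12,0)·0.40^0·0.60^12.
= 0.002177 = 0.00218.

P = 0.00218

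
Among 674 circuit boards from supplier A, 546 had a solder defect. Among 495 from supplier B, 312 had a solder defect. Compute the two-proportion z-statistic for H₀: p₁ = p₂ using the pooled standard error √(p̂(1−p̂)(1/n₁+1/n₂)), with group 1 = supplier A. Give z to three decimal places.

p̂₁ = 546/674 = 0.81009, p̂₂ = 312/495 = 0.63030.
Pooling: p̂ = 858/1169 = 0.73396.
Pooled SE = √[0.1952624·0.00350388] ≈ 0.026157.
z = (p̂₁ − p̂₂)/SE = (0.81009 − 0.63030)/0.026157 = 0.17979/0.026157 = 6.873.

z = 6.873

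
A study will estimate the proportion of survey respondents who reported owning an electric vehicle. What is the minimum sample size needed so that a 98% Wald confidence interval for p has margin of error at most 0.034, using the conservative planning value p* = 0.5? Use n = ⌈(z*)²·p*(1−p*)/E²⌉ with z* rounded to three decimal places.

For 98% confidence, z* = 2.326.
p*(1−p*) = 0.2500.
(z*)²·p*(1−p*)/E² = 5.410276·0.2500/0.001156 = 1170.042.
Rounding up, n = 1171.

n = 1171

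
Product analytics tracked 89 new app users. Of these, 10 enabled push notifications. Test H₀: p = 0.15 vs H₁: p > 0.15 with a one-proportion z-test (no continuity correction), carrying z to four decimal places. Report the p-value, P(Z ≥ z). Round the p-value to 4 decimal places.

Sample proportion p̂ = 10/89 = 0.11236.
Under H₀, SE = √(p₀(1−p₀)/n) = √(0.15·0.85/89) = √0.001432584 = 0.037849.
z = (p̂ − p₀)/SE = (10/89 − 0.15)/0.037849 ≈ -0.9945.
p-value = P(Z ≥ z) with z = -0.9945 → 0.8400.

p-value = 0.8400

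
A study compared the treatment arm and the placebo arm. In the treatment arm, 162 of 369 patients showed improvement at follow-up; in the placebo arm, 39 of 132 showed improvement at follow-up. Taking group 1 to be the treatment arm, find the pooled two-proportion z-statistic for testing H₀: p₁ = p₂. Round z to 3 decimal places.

Sample proportions: p̂₁ = 162/369 = 0.43902 and p̂₂ = 39/132 = 0.29545.
Pooled p̂ = (162+39)/(369+132) = 201/501 = 0.40120.
SE = √[p̂(1−p̂)(1/n₁+1/n₂)] = √[0.40120·0.59880·(1/369+1/132)] ≈ 0.049710.
z = (p̂₁ − p̂₂)/SE = (0.43902 − 0.29545)/0.049710 = 0.14357/0.049710 = 2.888.

z = 2.888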